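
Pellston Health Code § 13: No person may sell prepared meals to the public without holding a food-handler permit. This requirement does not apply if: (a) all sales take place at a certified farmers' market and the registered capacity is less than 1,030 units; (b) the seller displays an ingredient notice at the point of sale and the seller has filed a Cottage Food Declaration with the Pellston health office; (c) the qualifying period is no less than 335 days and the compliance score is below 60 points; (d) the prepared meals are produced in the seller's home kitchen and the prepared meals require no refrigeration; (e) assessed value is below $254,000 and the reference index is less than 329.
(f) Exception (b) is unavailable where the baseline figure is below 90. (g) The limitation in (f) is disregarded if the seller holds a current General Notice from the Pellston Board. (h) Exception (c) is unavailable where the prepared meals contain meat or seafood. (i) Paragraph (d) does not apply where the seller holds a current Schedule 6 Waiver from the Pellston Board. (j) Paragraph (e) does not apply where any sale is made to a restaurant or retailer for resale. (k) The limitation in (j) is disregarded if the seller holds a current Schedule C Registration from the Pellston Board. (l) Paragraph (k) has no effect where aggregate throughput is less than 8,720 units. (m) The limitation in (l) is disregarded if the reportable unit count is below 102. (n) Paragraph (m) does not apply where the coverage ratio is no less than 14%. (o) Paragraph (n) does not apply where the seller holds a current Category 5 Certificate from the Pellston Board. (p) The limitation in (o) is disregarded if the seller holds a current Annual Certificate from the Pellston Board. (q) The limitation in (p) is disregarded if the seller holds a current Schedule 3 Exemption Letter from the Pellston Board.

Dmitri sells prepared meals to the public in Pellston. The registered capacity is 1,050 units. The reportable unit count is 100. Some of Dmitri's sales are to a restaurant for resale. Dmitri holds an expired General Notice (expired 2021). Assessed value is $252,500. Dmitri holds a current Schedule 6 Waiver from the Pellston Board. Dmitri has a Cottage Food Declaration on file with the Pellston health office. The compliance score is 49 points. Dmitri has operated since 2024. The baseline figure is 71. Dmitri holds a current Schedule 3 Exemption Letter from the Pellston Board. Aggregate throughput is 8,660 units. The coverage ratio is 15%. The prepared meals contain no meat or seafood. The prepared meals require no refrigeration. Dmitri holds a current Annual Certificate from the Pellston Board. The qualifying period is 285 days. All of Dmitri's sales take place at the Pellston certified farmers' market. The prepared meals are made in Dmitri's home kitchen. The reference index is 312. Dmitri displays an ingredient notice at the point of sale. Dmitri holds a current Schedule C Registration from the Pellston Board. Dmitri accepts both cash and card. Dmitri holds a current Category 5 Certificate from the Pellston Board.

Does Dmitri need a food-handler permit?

Exception (a) requires that the registered capacity is less than 1,030 units; but the registered capacity is 1,050 units, not less than 1,030 units, so (a) is unavailable.
Exception (b) is satisfied on its face — an ingredient notice is displayed; a Cottage Food Declaration is on file. But: (f) operates — the baseline figure is 71, below the 90 limit. (g) does not operate here (the General Notice is not current), so (f) stands. Exception (b) does not apply.
Exception (c) requires that the qualifying period is no less than 335 days; but the qualifying period is 285 days, short of 335 days, so (c) is unavailable.
All of (d)'s requirements are met (the prepared meals are home-kitchen produced; the prepared meals are shelf-stable). But: (i) is engaged — a current Schedule 6 Waiver is held. So (d) is unavailable.
Exception (e): assessed value is $252,500, below the $254,000 limit; the reference index is 312, less than the 329 limit — every condition holds. Under paragraphs (j)–(q): (j) operates (some sales are to a restaurant for resale), but is set aside by (k): (k) operates against (j): a current Schedule C Registration is held. (l) is triggered (aggregate throughput is 8,660 units, less than the 8,720 units limit), but yields to (m): (m) is triggered — the reportable unit count is 100, below the 102 limit. (n) would limit (m) — the coverage ratio is 15%, meeting the 14% threshold — but (o) sets (n) aside: (o) operates against (n): a current Category 5 Certificate is held. (p) applies (a current Annual Certificate is held), but is overridden by (q): (q) operates against (p): a current Schedule 3 Exemption Letter is held. (e) remains available.

No — exception (e) applies; Dmitri is not required to hold a food-handler permit.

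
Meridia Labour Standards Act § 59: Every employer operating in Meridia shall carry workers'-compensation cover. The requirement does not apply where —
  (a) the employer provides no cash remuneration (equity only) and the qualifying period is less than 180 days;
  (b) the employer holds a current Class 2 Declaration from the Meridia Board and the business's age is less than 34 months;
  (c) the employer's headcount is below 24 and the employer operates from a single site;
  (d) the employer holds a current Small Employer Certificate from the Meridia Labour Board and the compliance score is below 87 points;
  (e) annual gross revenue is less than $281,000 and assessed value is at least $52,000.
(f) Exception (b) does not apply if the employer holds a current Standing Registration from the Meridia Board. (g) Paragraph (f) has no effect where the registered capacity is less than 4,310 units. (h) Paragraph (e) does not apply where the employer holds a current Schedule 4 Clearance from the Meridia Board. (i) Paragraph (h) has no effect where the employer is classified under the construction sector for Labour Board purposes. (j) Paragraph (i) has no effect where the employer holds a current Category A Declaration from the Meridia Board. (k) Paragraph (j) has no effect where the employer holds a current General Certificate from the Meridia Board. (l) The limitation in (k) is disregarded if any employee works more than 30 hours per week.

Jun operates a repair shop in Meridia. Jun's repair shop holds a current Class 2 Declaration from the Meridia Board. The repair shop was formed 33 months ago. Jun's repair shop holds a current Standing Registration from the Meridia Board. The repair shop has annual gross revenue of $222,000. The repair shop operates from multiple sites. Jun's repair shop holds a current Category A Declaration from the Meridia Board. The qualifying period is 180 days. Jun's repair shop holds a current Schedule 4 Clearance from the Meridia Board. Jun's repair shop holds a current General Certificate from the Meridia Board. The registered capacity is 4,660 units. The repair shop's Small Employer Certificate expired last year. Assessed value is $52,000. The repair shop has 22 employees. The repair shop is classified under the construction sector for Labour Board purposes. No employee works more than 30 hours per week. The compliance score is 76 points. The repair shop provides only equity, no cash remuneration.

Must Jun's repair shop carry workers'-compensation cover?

No — exception (e) applies; Jun's repair shop is not required to carry workers'-compensation cover.

Exception (a) does not apply: the qualifying period is 180 days, not less than 180 days.
Exception (b)'s conditions are all satisfied: a current Class 2 Declaration is held; the business's age is 33 months, less than the 34 months limit. However, paragraphs (f)–(g) must be considered: (f) applies — a current Standing Registration is held. (g), which would lift (f), is not triggered — the registered capacity is 4,660 units, not less than 4,310 units. Exception (b) does not apply.
Exception (c) fails — the employer operates from multiple sites.
Exception (d) fails — the Small Employer Certificate has expired.
Exception (e): annual gross revenue is $222,000, less than the $281,000 limit; assessed value is $52,000, meeting the $52,000 threshold — every condition holds. As to paragraphs (h)–(l): (h) would limit (e) — a current Schedule 4 Clearance is held — but (i) sets (h) aside: (i) operates — the repair shop is classified under the construction sector. (j) would limit (i) — a current Category A Declaration is held — but (k) sets (j) aside: (k) operates — a current General Certificate is held. (l) does not operate here (no employee exceeds 30 hours/week), so (k) stands. (e) remains available.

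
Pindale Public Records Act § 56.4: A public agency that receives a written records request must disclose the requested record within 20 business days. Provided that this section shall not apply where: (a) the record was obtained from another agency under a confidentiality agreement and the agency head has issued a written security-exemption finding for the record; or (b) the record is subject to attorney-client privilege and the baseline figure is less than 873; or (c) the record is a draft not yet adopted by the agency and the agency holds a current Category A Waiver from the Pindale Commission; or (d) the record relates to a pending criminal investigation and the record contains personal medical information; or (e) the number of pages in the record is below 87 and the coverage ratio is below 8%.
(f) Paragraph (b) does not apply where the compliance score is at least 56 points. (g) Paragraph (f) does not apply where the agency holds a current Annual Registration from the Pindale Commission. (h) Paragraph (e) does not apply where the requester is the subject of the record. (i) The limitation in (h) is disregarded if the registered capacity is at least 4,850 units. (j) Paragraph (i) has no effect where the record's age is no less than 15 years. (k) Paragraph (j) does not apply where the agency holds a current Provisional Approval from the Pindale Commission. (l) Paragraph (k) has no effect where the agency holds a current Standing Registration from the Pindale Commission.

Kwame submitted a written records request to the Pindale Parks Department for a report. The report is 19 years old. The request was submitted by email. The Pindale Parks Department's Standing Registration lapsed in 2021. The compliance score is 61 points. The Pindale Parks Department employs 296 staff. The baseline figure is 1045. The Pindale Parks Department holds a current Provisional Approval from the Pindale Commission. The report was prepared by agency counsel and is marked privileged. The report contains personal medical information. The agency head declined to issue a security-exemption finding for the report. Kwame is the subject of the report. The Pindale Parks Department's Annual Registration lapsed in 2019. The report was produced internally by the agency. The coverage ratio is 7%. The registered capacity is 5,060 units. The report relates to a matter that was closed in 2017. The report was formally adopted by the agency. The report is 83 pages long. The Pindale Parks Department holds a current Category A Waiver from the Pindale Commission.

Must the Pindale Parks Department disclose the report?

No — exception (e) applies; the Pindale Parks Department is not required to disclose the report.

Exception (a) fails — the report was produced internally.
Exception (b) does not apply: the baseline figure is 1,045, not less than 873.
Exception (c) does not apply: the report has been formally adopted.
Exception (d) does not apply: the report relates to a closed matter.
Exception (e) is satisfied on its face — the number of pages in the record is 83, below the 87 limit; the coverage ratio is 7%, below the 8% limit. Under paragraphs (h)–(l): (h) is triggered (Kwame is the subject of the report), but is set aside by (i): (i) operates — the registered capacity is 5,060 units, meeting the 4,850 units threshold. (j) would limit (i) — the record's age is 19 years, meeting the 15 years threshold — but (k) sets (j) aside: (k) is triggered — a current Provisional Approval is held. (l) is not engaged (the Standing Registration is not current), so (k) stands. Exception (e) stands.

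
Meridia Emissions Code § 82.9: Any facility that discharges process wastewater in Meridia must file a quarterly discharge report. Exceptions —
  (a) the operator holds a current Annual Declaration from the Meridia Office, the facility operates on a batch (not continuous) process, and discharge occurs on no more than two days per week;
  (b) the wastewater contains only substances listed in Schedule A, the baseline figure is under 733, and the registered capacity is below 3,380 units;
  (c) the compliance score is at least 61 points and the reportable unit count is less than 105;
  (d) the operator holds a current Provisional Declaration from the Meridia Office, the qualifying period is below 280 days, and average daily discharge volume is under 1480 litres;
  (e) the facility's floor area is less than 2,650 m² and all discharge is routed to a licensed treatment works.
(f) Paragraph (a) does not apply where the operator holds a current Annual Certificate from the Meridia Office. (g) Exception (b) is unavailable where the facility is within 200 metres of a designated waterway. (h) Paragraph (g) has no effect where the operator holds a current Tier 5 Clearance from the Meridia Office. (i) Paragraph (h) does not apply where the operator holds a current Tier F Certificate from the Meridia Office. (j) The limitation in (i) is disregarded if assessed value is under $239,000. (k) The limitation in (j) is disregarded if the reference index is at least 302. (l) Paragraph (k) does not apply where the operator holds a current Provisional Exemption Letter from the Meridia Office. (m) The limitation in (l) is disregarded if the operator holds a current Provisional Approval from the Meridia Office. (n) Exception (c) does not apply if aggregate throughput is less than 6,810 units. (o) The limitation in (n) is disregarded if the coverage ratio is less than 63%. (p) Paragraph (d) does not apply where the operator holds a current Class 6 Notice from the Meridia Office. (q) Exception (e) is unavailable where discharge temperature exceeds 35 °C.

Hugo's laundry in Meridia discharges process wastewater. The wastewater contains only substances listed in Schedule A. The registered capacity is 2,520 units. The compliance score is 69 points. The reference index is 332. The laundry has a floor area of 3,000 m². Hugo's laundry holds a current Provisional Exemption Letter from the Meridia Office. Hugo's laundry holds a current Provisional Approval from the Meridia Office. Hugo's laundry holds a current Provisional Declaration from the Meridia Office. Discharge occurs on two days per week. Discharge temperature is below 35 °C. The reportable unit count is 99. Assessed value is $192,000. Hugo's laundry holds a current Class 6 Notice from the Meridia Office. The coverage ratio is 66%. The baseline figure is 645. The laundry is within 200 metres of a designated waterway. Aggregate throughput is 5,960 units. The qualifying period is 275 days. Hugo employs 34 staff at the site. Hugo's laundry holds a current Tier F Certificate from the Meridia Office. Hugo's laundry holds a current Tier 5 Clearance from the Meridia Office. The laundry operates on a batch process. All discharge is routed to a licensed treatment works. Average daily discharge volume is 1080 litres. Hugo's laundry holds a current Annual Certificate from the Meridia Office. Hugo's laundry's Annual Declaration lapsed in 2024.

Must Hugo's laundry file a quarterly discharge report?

Exception (a) requires that the operator holds a current Annual Declaration from the Meridia Office; but the Annual Declaration is not current, so (a) is unavailable.
All of (b)'s requirements are met (the wastewater is Schedule-A-only; the baseline figure is 645, under the 733 limit; the registered capacity is 2,520 units, below the 3,380 units limit). However, paragraphs (g)–(m) must be considered: (g) applies — the laundry is within 200 m of a designated waterway. (h) would limit (g) — a current Tier 5 Clearance is held — but (i) sets (h) aside: (i) operates — a current Tier F Certificate is held. (j) would limit (i) — assessed value is $192,000, under the $239,000 limit — but (k) sets (j) aside: (k) operates against (j): the reference index is 332, meeting the 302 threshold. (l) is triggered (a current Provisional Exemption Letter is held), but is overridden by (m): (m) operates against (l): a current Provisional Approval is held. So (b) is unavailable.
Exception (c) is satisfied on its face — the compliance score is 69 points, meeting the 61 points threshold; the reportable unit count is 99, less than the 105 limit. But: (n) applies — aggregate throughput is 5,960 units, less than the 6,810 units limit. (o) is inapplicable (the coverage ratio is 66%, not less than 63%), so (n) stands. (c) is therefore removed.
All of (d)'s requirements are met (a current Provisional Declaration is held; the qualifying period is 275 days, below the 280 days limit; average daily discharge volume is 1080 litres, under the 1480 litres limit). Turning to paragraph (p): (p) operates against (d): a current Class 6 Notice is held. So (d) is unavailable.
Exception (e) requires that the facility's floor area is less than 2,650 m²; but the facility's floor area is 3,000 m², not less than 2,650 m², so (e) is unavailable.
Every exception is unavailable, so the rule governs.

Yes — Hugo's laundry must file a quarterly discharge report.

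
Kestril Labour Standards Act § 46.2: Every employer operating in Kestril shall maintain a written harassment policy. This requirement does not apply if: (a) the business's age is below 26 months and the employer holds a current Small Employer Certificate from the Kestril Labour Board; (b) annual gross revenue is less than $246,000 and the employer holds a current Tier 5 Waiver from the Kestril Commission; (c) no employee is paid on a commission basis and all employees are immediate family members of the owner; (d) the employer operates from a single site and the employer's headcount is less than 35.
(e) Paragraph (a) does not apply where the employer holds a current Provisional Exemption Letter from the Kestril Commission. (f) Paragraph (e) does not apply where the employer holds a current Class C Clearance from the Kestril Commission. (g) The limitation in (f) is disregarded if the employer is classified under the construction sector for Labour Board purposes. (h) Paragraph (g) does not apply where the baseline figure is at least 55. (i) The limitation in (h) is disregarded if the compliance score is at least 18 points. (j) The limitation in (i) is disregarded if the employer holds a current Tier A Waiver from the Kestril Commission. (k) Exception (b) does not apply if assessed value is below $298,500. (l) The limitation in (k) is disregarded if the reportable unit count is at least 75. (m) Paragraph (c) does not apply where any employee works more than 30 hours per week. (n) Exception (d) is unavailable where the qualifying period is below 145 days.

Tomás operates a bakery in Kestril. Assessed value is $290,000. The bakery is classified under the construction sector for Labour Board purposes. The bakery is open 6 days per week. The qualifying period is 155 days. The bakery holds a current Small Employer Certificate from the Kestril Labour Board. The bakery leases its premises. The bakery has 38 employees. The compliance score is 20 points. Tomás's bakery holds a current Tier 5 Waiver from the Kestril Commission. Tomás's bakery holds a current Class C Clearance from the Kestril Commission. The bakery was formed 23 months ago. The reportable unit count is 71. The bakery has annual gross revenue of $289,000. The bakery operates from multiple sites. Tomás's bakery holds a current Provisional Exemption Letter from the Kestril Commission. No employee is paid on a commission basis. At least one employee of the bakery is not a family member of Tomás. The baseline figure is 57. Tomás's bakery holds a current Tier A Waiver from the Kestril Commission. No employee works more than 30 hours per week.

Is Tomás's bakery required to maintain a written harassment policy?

Exception (a)'s conditions are all satisfied: the business's age is 23 months, below the 26 months limit; a current Small Employer Certificate is held. As to paragraphs (e)–(j): (e) is triggered (a current Provisional Exemption Letter is held), but is itself disapplied by (f): (f) operates against (e): a current Class C Clearance is held. (g) would limit (f) — the bakery is classified under the construction sector — but (h) sets (g) aside: (h) is engaged — the baseline figure is 57, meeting the 55 threshold. (i) would limit (h) — the compliance score is 20 points, meeting the 18 points threshold — but (j) sets (i) aside: (j) operates against (i): a current Tier A Waiver is held. Exception (a) stands.
Exception (b) fails — annual gross revenue is $289,000, not less than $246,000.
Exception (c) requires that all employees are immediate family members of the owner; but at least one employee is not a family member, so (c) is unavailable.
Exception (d) does not apply: the employer operates from multiple sites.

No — exception (a) applies; Tomás's bakery is not required to maintain a written harassment policy.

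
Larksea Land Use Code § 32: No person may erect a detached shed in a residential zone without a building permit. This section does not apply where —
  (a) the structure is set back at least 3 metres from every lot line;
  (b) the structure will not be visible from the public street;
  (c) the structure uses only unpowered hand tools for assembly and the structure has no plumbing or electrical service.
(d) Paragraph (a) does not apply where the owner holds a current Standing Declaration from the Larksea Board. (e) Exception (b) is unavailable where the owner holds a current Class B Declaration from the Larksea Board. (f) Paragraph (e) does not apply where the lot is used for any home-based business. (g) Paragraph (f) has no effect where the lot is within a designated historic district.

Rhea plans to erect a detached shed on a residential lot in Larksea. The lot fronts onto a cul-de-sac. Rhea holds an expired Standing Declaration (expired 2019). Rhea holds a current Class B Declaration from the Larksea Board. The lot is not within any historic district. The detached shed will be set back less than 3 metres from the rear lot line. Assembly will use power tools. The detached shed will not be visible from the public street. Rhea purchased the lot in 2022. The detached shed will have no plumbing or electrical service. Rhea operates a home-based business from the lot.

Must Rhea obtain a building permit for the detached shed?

Exception (a) does not apply: the rear setback is under 3 m.
Exception (b) is satisfied on its face — the structure will not be visible from the street. Under paragraphs (e)–(g): (e) is triggered (a current Class B Declaration is held), but is set aside by (f): (f) is triggered — a home-based business operates on the lot. (g) is inapplicable (the lot is not in a historic district), so (f) stands. So (b) applies.
Exception (c) fails — assembly uses power tools.

No — exception (b) applies; Rhea does not need a building permit.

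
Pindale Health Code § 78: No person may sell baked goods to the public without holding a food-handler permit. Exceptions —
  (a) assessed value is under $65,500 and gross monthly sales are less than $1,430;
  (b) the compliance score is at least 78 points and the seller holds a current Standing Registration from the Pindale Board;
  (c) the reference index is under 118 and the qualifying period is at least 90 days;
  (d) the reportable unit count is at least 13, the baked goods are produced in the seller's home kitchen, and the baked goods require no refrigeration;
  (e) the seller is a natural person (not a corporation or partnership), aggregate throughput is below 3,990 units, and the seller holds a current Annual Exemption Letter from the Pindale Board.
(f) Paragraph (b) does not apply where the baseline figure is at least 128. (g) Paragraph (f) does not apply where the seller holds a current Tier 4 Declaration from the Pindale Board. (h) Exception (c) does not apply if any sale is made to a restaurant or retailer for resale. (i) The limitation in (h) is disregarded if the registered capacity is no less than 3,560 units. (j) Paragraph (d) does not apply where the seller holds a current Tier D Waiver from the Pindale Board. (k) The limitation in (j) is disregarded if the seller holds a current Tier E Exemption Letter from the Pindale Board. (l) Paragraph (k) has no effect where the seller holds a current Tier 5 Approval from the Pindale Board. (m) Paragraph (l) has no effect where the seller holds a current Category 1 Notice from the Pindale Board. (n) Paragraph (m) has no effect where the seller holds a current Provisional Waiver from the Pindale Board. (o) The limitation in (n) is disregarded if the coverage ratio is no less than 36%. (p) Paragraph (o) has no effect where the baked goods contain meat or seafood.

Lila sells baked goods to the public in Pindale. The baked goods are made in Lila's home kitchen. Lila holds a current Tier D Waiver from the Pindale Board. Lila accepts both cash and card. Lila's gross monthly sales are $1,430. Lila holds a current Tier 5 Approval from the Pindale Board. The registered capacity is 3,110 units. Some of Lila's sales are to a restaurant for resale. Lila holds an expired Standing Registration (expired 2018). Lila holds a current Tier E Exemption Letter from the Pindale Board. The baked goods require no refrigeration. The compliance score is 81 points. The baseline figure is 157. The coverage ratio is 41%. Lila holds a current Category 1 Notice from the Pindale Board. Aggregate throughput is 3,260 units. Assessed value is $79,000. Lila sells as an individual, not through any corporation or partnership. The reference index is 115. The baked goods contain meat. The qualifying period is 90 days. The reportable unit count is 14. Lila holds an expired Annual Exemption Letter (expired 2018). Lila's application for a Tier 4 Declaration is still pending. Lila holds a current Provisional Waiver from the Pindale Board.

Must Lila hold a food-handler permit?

Exception (a) fails — assessed value is $79,000, not under $65,500.
Exception (b) requires that the seller holds a current Standing Registration from the Pindale Board; but there is no Standing Registration in force, so (b) is unavailable.
All of (c)'s requirements are met (the reference index is 115, under the 118 limit; the qualifying period is 90 days, meeting the 90 days threshold). Turning to paragraphs (h)–(i): (h) operates against (c): some sales are to a restaurant for resale. (i) does not operate here (the registered capacity is 3,110 units, short of 3,560 units), so (h) stands. Exception (c) does not apply.
Exception (d)'s conditions are all satisfied: the reportable unit count is 14, meeting the 13 threshold; the baked goods are home-kitchen produced; the baked goods are shelf-stable. However, paragraphs (j)–(p) must be considered: (j) is engaged — a current Tier D Waiver is held. (k) would limit (j) — a current Tier E Exemption Letter is held — but (l) sets (k) aside: (l) operates against (k): a current Tier 5 Approval is held. (m) would limit (l) — a current Category 1 Notice is held — but (n) sets (m) aside: (n) operates — a current Provisional Waiver is held. (o) applies (the coverage ratio is 41%, meeting the 36% threshold), but yields to (p): (p) operates — the baked goods contain meat. (d) is therefore removed.
Exception (e) fails — no current Annual Exemption Letter is held.
No exception is made out. Lila falls within the general rule.

Yes — Lila must hold a food-handler permit.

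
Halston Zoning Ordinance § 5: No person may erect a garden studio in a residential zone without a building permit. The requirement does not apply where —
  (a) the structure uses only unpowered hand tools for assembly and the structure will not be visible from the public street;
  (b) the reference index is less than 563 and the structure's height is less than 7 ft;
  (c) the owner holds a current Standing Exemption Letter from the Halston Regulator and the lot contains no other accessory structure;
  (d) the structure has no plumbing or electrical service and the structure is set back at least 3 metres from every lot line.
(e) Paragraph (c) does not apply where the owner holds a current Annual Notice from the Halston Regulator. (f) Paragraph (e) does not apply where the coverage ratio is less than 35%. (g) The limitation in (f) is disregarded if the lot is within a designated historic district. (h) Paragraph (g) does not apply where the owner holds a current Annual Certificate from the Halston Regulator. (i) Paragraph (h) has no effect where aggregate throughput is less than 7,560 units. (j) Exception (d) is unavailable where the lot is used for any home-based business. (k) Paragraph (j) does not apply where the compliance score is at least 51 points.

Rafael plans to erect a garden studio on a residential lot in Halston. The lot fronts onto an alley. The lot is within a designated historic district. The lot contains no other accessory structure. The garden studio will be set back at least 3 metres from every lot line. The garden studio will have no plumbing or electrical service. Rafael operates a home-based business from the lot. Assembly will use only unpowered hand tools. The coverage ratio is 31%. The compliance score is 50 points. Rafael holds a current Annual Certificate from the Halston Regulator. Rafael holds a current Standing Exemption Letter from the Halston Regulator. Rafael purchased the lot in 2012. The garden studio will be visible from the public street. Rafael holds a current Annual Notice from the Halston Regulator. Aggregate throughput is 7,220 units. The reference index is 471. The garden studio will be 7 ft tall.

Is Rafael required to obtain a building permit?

Yes — Rafael must obtain a building permit.

Exception (a) requires that the structure will not be visible from the public street; but the structure will be visible from the street, so (a) is unavailable.
Exception (b) fails — the structure's height is 7 ft, not less than 7 ft.
Exception (c)'s conditions are all satisfied: a current Standing Exemption Letter is held; the lot has no other accessory structure. But: (e) operates — a current Annual Notice is held. (f) applies (the coverage ratio is 31%, less than the 35% limit), but yields to (g): (g) is triggered — the lot is in a historic district. (h) operates (a current Annual Certificate is held), but is displaced by (i): (i) operates against (h): aggregate throughput is 7,220 units, less than the 7,560 units limit. Exception (c) does not apply.
Exception (d)'s conditions are all satisfied: there is no plumbing or electrical service; the setback is at least 3 m on every side. But: (j) is engaged — a home-based business operates on the lot. (k), which would lift (j), is not engaged — the compliance score is 50 points, short of 51 points. So (d) is unavailable.
No exception is made out. Rafael falls within the general rule.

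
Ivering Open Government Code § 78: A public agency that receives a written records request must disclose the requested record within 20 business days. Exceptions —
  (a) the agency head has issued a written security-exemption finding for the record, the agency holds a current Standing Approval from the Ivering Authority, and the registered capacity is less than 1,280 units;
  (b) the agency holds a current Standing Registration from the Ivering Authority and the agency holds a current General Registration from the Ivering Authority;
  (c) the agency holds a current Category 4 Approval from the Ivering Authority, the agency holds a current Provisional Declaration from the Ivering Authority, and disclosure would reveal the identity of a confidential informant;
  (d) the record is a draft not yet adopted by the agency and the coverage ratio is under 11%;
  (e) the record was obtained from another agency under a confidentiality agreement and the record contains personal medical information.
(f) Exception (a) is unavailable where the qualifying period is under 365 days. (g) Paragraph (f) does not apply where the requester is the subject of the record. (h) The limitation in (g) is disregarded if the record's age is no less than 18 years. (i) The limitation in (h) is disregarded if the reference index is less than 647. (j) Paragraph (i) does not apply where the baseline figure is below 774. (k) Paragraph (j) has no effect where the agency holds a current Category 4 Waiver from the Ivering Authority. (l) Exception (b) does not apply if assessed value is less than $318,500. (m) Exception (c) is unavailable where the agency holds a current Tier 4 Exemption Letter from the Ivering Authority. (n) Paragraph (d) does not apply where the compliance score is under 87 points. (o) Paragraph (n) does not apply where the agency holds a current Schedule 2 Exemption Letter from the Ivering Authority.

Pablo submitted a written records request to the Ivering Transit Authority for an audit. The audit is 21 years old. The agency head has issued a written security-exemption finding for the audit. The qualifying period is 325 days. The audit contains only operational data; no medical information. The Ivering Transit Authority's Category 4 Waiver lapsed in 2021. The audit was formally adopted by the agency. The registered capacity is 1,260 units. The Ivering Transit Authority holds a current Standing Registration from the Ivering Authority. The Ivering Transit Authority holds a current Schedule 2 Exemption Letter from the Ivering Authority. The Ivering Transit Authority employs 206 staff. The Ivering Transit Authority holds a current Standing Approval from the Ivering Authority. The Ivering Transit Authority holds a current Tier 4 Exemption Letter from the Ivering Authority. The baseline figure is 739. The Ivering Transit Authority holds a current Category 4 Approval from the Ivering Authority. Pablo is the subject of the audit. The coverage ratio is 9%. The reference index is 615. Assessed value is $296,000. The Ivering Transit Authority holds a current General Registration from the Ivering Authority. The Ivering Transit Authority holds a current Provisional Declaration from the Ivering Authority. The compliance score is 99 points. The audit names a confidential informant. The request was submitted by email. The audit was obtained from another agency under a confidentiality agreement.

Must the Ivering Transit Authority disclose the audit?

Yes — the Ivering Transit Authority must disclose the audit.

Exception (a): a written security-exemption finding has been issued; a current Standing Approval is held; the registered capacity is 1,260 units, less than the 1,280 units limit — every condition holds. However, paragraphs (f)–(k) must be considered: (f) applies — the qualifying period is 325 days, under the 365 days limit. (g) is engaged (Pablo is the subject of the audit), but yields to (h): (h) applies — the record's age is 21 years, meeting the 18 years threshold. (i) would limit (h) — the reference index is 615, less than the 647 limit — but (j) sets (i) aside: (j) operates — the baseline figure is 739, below the 774 limit. (k), which would lift (j), does not operate here — there is no Category 4 Waiver in force. Exception (a) does not apply.
All of (b)'s requirements are met (a current Standing Registration is held; a current General Registration is held). Turning to paragraph (l): (l) operates — assessed value is $296,000, less than the $318,500 limit. Exception (b) does not apply.
Exception (c) is satisfied on its face — a current Category 4 Approval is held; a current Provisional Declaration is held; the audit names a confidential informant. But: (m) operates against (c): a current Tier 4 Exemption Letter is held. (c) is therefore removed.
Exception (d) does not apply: the audit has been formally adopted.
Exception (e) requires that the record contains personal medical information; but the audit contains only operational data, so (e) is unavailable.
No exception displaces § 78.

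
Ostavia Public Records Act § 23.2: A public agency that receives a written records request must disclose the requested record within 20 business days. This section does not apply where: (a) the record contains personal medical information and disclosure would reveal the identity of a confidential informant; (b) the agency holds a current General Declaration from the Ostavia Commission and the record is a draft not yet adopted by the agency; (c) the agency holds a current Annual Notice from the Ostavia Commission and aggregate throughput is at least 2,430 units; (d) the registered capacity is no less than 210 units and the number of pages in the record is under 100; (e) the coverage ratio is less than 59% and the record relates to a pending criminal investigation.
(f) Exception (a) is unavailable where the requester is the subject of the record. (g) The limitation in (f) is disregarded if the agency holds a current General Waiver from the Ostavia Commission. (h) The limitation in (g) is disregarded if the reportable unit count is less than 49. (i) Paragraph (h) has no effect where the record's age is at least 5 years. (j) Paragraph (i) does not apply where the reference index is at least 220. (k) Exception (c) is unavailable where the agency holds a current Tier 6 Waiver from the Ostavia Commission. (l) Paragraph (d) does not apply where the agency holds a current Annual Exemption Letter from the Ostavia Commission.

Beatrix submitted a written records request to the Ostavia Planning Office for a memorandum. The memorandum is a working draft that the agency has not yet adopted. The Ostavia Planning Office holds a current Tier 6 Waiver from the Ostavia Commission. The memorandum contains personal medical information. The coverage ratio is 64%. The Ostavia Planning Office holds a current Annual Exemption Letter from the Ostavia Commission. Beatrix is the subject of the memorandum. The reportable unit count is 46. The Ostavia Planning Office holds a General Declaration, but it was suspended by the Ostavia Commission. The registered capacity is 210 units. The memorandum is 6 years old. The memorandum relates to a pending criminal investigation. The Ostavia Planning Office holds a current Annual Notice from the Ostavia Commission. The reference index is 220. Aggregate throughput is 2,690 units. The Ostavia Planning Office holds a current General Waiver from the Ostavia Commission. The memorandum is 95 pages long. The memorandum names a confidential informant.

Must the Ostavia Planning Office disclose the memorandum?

All of (a)'s requirements are met (the memorandum contains personal medical information; the memorandum names a confidential informant). Turning to paragraphs (f)–(j): (f) operates against (a): Beatrix is the subject of the memorandum. (g) applies (a current General Waiver is held), but is set aside by (h): (h) is engaged — the reportable unit count is 46, less than the 49 limit. (i) would limit (h) — the record's age is 6 years, meeting the 5 years threshold — but (j) sets (i) aside: (j) operates against (i): the reference index is 220, meeting the 220 threshold. (a) is therefore removed.
Exception (b) requires that the agency holds a current General Declaration from the Ostavia Commission; but no current General Declaration is held, so (b) is unavailable.
Exception (c) is satisfied on its face — a current Annual Notice is held; aggregate throughput is 2,690 units, meeting the 2,430 units threshold. However, paragraph (k) must be considered: (k) operates against (c): a current Tier 6 Waiver is held. So (c) is unavailable.
Exception (d)'s conditions are all satisfied: the registered capacity is 210 units, meeting the 210 units threshold; the number of pages in the record is 95, under the 100 limit. However, paragraph (l) must be considered: (l) operates against (d): a current Annual Exemption Letter is held. So (d) is unavailable.
Exception (e) does not apply: the coverage ratio is 64%, not less than 59%.
No exception applies. The general rule governs.

Yes — the Ostavia Planning Office must disclose the memorandum.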